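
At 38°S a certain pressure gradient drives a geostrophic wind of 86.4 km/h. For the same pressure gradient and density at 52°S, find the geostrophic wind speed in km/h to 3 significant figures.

With the same pressure gradient and density, V_g ∝ 1/f ∝ 1/sin φ.
V₂ = V₁ · sin φ₁ / sin φ₂ = 86.4 × sin 38° / sin 52°
V₂ = 86.4 × 0.6157/0.7880 = 67.5 km/h

67.5 km/h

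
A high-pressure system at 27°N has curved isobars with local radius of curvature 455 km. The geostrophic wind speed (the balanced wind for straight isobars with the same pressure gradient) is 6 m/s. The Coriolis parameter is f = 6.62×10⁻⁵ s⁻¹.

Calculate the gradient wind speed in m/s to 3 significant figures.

Around a high, pressure-gradient force acts outward with centrifugal, so Coriolis balances both:
fV = (1/ρ)|∂P/∂n| + V²/R  →  V² − fR·V + fR·V_g = 0
With fR = 6.62×10⁻⁵ × 455×10³ m = 30.1 m/s:
V = [fR − √((fR)² − 4 fR V_g)]/2 = [30.1 − √(30.1² − 4×30.1×6)]/2 = 8.27 m/s
Supergeostrophic (V > V_g = 6 m/s), as expected around a high.

8.27 m/s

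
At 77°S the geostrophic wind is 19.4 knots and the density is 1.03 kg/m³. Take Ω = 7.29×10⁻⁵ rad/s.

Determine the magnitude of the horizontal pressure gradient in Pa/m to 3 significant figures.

1.46×10⁻³ Pa/m

Coriolis parameter at 77°S:
f = 2Ω sin φ = 2 × 7.29×10⁻⁵ × sin 77° = 1.42×10⁻⁴ s⁻¹
Wind speed in SI: 19.4 knots = 9.98 m/s
Geostrophic balance rearranged: |∂P/∂n| = f ρ V_g
|∂P/∂n| = 1.42×10⁻⁴ × 1.03 × 9.98 = 1.46×10⁻³ Pa/m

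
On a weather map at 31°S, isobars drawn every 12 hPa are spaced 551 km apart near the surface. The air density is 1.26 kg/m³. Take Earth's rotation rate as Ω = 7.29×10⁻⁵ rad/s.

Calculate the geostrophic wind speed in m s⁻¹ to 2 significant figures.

Coriolis parameter at 31°S:
f = 2Ω sin φ = 2 × 7.29×10⁻⁵ × sin 31° = 7.51×10⁻⁵ s⁻¹
Pressure gradient: |∂P/∂n| = 1200 Pa / 551000 m = 2.18×10⁻³ Pa/m
Geostrophic balance (pressure-gradient force = Coriolis force):
V_g = (1/(fρ)) |∂P/∂n| = 2.18×10⁻³ / (7.51×10⁻⁵ × 1.26) = 23.0 m/s

23 m s⁻¹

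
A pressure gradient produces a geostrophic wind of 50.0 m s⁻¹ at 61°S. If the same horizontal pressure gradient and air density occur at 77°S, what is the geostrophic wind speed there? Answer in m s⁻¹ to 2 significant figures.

45 m s⁻¹

With the same pressure gradient and density, V_g ∝ 1/f ∝ 1/sin φ.
V₂ = V₁ · sin φ₁ / sin φ₂ = 50.0 × sin 61° / sin 77°
V₂ = 50.0 × 0.8746/0.9744 = 45 m s⁻¹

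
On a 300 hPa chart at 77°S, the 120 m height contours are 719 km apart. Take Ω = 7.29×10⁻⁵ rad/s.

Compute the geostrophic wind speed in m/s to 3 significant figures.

Coriolis parameter at 77°S:
f = 2Ω sin φ = 2 × 7.29×10⁻⁵ × sin 77° = 1.42×10⁻⁴ s⁻¹
Height gradient: |∂Z/∂n| = 120 m / 719000 m = 1.67×10⁻⁴
On a pressure surface, geostrophic balance gives V_g = (g/f)|∂Z/∂n|:
V_g = 9.81 × 1.67×10⁻⁴ / 1.42×10⁻⁴ = 11.5 m/s

11.5 m/s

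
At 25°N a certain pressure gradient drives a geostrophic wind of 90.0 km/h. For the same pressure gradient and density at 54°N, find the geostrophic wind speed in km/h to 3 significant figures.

With the same pressure gradient and density, V_g ∝ 1/f ∝ 1/sin φ.
V₂ = V₁ · sin φ₁ / sin φ₂ = 90.0 × sin 25° / sin 54°
V₂ = 90.0 × 0.4226/0.8090 = 47.0 km/h

47.0 km/h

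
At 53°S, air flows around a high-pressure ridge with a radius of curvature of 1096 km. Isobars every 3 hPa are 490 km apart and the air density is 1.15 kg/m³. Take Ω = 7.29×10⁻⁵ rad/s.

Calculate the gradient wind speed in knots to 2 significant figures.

9.2 knots

Coriolis parameter at 53°S:
f = 2Ω sin φ = 2 × 7.29×10⁻⁵ × sin 53° = 1.16×10⁻⁴ s⁻¹
Pressure gradient: |∂P/∂n| = 300 Pa / 490000 m = 6.12×10⁻⁴ Pa/m
Geostrophic speed: V_g = |∂P/∂n|/(fρ) = 6.12×10⁻⁴/(1.16×10⁻⁴ × 1.15) = 4.57 m/s
Around a high, pressure-gradient force acts outward with centrifugal, so Coriolis balances both:
fV = (1/ρ)|∂P/∂n| + V²/R  →  V² − fR·V + fR·V_g = 0
With fR = 1.16×10⁻⁴ × 1096×10³ m = 128 m/s:
V = [fR − √((fR)² − 4 fR V_g)]/2 = [128 − √(128² − 4×128×4.57)]/2 = 4.75 m/s
Supergeostrophic (V > V_g = 4.57 m/s), as expected around a high.
Converting: 4.75 m/s × 1.944 = 9.2 knots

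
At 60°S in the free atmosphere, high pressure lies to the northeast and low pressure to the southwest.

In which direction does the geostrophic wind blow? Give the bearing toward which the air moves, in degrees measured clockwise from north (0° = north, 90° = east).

135°

The pressure-gradient force points toward the southwest (bearing 225°).
Geostrophic balance: in the Southern Hemisphere the Coriolis force deflects motion to the left, so the geostrophic wind blows 90° to the left of the pressure-gradient force (low pressure on the right).
Rotating 225° by 90° counterclockwise gives 135° — the wind blows toward the southeast.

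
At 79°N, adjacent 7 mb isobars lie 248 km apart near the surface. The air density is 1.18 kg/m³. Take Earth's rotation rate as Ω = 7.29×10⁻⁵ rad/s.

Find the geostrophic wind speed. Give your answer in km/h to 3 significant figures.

60.2 km/h

Coriolis parameter at 79°N:
f = 2Ω sin φ = 2 × 7.29×10⁻⁵ × sin 79° = 1.43×10⁻⁴ s⁻¹
Pressure gradient: |∂P/∂n| = 700 Pa / 248000 m = 2.82×10⁻³ Pa/m
Geostrophic balance (pressure-gradient force = Coriolis force):
V_g = (1/(fρ)) |∂P/∂n| = 2.82×10⁻³ / (1.43×10⁻⁴ × 1.18) = 16.7 m/s
Converting: 16.7 m/s × 3.6 = 60.2 km/h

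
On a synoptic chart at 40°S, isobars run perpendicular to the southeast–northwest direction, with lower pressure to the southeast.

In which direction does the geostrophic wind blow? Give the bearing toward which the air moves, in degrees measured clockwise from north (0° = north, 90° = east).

045°

The pressure-gradient force points toward the southeast (bearing 135°).
Geostrophic balance: in the Southern Hemisphere the Coriolis force deflects motion to the left, so the geostrophic wind blows 90° to the left of the pressure-gradient force (low pressure on the right).
Rotating 135° by 90° counterclockwise gives 045° — the wind blows toward the northeast.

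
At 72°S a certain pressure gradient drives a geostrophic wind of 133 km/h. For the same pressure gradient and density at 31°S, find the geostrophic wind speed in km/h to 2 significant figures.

250 km/h

With the same pressure gradient and density, V_g ∝ 1/f ∝ 1/sin φ.
V₂ = V₁ · sin φ₁ / sin φ₂ = 133 × sin 72° / sin 31°
V₂ = 133 × 0.9511/0.5150 = 250 km/h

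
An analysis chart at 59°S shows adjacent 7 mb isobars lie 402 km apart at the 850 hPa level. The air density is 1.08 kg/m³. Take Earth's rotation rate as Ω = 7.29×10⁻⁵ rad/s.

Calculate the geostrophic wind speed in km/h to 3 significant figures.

Coriolis parameter at 59°S:
f = 2Ω sin φ = 2 × 7.29×10⁻⁵ × sin 59° = 1.25×10⁻⁴ s⁻¹
Pressure gradient: |∂P/∂n| = 700 Pa / 402000 m = 1.74×10⁻³ Pa/m
Geostrophic balance (pressure-gradient force = Coriolis force):
V_g = (1/(fρ)) |∂P/∂n| = 1.74×10⁻³ / (1.25×10⁻⁴ × 1.08) = 12.9 m/s
Converting: 12.9 m/s × 3.6 = 46.4 km/h

46.4 km/h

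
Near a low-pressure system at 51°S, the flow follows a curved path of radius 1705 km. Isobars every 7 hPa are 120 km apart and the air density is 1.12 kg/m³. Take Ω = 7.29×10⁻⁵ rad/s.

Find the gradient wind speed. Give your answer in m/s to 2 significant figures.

38 m/s

Coriolis parameter at 51°S:
f = 2Ω sin φ = 2 × 7.29×10⁻⁵ × sin 51° = 1.13×10⁻⁴ s⁻¹
Pressure gradient: |∂P/∂n| = 700 Pa / 120000 m = 5.83×10⁻³ Pa/m
Geostrophic speed: V_g = |∂P/∂n|/(fρ) = 5.83×10⁻³/(1.13×10⁻⁴ × 1.12) = 46.0 m/s
Around a low, centrifugal force acts outward with Coriolis, so pressure-gradient force balances both:
(1/ρ)|∂P/∂n| = fV + V²/R  →  V² + fR·V − fR·V_g = 0
With fR = 1.13×10⁻⁴ × 1705×10³ m = 193 m/s:
V = [−fR + √((fR)² + 4 fR V_g)]/2 = [−193 + √(193² + 4×193×46)]/2 = 38.4 m/s
Subgeostrophic (V < V_g = 46 m/s), as expected around a low.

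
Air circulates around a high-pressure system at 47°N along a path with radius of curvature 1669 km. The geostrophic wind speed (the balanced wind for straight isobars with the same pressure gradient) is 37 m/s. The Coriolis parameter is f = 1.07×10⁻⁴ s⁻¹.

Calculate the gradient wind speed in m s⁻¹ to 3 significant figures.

52.3 m s⁻¹

Around a high, pressure-gradient force acts outward with centrifugal, so Coriolis balances both:
fV = (1/ρ)|∂P/∂n| + V²/R  →  V² − fR·V + fR·V_g = 0
With fR = 1.07×10⁻⁴ × 1669×10³ m = 179 m/s:
V = [fR − √((fR)² − 4 fR V_g)]/2 = [179 − √(179² − 4×179×37)]/2 = 52.3 m/s
Supergeostrophic (V > V_g = 37 m/s), as expected around a high.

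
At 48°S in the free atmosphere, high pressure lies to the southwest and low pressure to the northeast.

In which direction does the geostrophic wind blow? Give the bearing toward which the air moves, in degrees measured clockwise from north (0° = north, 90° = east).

The pressure-gradient force points toward the northeast (bearing 045°).
Geostrophic balance: in the Southern Hemisphere the Coriolis force deflects motion to the left, so the geostrophic wind blows 90° to the left of the pressure-gradient force (low pressure on the right).
Rotating 045° by 90° counterclockwise gives 315° — the wind blows toward the northwest.

315°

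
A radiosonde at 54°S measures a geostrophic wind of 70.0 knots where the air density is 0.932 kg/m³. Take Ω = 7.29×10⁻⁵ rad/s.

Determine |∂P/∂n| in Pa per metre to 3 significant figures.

Coriolis parameter at 54°S:
f = 2Ω sin φ = 2 × 7.29×10⁻⁵ × sin 54° = 1.18×10⁻⁴ s⁻¹
Wind speed in SI: 70.0 knots = 36.0 m/s
Geostrophic balance rearranged: |∂P/∂n| = f ρ V_g
|∂P/∂n| = 1.18×10⁻⁴ × 0.932 × 36.0 = 3.96×10⁻³ Pa/m

3.96×10⁻³ Pa/m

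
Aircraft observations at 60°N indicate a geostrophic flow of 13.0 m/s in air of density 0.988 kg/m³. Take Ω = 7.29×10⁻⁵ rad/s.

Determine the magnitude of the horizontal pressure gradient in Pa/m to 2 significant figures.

1.6×10⁻³ Pa/m

Coriolis parameter at 60°N:
f = 2Ω sin φ = 2 × 7.29×10⁻⁵ × sin 60° = 1.26×10⁻⁴ s⁻¹
Geostrophic balance rearranged: |∂P/∂n| = f ρ V_g
|∂P/∂n| = 1.26×10⁻⁴ × 0.988 × 13.0 = 1.62×10⁻³ Pa/m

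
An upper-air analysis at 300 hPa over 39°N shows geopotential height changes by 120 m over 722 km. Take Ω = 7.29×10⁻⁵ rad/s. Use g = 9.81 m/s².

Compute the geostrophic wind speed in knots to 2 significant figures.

35 knots

Coriolis parameter at 39°N:
f = 2Ω sin φ = 2 × 7.29×10⁻⁵ × sin 39° = 9.18×10⁻⁵ s⁻¹
Height gradient: |∂Z/∂n| = 120 m / 722000 m = 1.66×10⁻⁴
On a pressure surface, geostrophic balance gives V_g = (g/f)|∂Z/∂n|:
V_g = 9.81 × 1.66×10⁻⁴ / 9.18×10⁻⁵ = 17.8 m/s
Converting: 17.8 m/s × 1.944 = 35 knots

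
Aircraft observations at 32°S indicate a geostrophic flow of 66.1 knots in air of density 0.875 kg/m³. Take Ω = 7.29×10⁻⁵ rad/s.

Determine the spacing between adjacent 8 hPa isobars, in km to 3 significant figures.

Coriolis parameter at 32°S:
f = 2Ω sin φ = 2 × 7.29×10⁻⁵ × sin 32° = 7.73×10⁻⁵ s⁻¹
Wind speed in SI: 66.1 knots = 34.0 m/s
Geostrophic balance rearranged: |∂P/∂n| = f ρ V_g
|∂P/∂n| = 7.73×10⁻⁵ × 0.875 × 34.0 = 2.30×10⁻³ Pa/m
Isobar spacing: Δn = ΔP/|∂P/∂n| = 800 Pa / 2.30×10⁻³ Pa/m = 347997 m ≈ 348 km

348 km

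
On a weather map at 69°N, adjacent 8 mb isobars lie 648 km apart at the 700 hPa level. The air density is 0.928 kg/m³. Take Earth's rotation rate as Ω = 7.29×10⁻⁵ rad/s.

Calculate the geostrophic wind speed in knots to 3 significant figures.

Coriolis parameter at 69°N:
f = 2Ω sin φ = 2 × 7.29×10⁻⁵ × sin 69° = 1.36×10⁻⁴ s⁻¹
Pressure gradient: |∂P/∂n| = 800 Pa / 648000 m = 1.23×10⁻³ Pa/m
Geostrophic balance (pressure-gradient force = Coriolis force):
V_g = (1/(fρ)) |∂P/∂n| = 1.23×10⁻³ / (1.36×10⁻⁴ × 0.928) = 9.77 m/s
Converting: 9.77 m/s × 1.944 = 19.0 knots

19.0 knots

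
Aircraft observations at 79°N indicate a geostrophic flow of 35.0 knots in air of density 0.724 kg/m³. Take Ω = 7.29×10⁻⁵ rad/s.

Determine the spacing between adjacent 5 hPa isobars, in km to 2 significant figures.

270 km

Coriolis parameter at 79°N:
f = 2Ω sin φ = 2 × 7.29×10⁻⁵ × sin 79° = 1.43×10⁻⁴ s⁻¹
Wind speed in SI: 35.0 knots = 18.0 m/s
Geostrophic balance rearranged: |∂P/∂n| = f ρ V_g
|∂P/∂n| = 1.43×10⁻⁴ × 0.724 × 18.0 = 1.87×10⁻³ Pa/m
Isobar spacing: Δn = ΔP/|∂P/∂n| = 500 Pa / 1.87×10⁻³ Pa/m = 267992 m ≈ 270 km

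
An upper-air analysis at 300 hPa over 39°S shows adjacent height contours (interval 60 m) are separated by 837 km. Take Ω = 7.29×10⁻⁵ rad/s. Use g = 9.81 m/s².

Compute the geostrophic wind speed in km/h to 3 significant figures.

Coriolis parameter at 39°S:
f = 2Ω sin φ = 2 × 7.29×10⁻⁵ × sin 39° = 9.18×10⁻⁵ s⁻¹
Height gradient: |∂Z/∂n| = 60 m / 837000 m = 7.17×10⁻⁵
On a pressure surface, geostrophic balance gives V_g = (g/f)|∂Z/∂n|:
V_g = 9.81 × 7.17×10⁻⁵ / 9.18×10⁻⁵ = 7.66 m/s
Converting: 7.66 m/s × 3.6 = 27.6 km/h

27.6 km/h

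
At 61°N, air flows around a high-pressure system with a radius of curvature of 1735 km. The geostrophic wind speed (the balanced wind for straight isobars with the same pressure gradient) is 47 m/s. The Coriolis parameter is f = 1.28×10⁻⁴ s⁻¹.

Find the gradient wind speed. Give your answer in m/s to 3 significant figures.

Around a high, pressure-gradient force acts outward with centrifugal, so Coriolis balances both:
fV = (1/ρ)|∂P/∂n| + V²/R  →  V² − fR·V + fR·V_g = 0
With fR = 1.28×10⁻⁴ × 1735×10³ m = 222 m/s:
V = [fR − √((fR)² − 4 fR V_g)]/2 = [222 − √(222² − 4×222×47)]/2 = 67.5 m/s
Supergeostrophic (V > V_g = 47 m/s), as expected around a high.

67.5 m/s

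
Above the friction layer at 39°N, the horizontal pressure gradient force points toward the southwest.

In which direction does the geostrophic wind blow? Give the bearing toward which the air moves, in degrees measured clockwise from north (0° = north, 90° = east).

The pressure-gradient force points toward the southwest (bearing 225°).
Geostrophic balance: in the Northern Hemisphere the Coriolis force deflects motion to the right, so the geostrophic wind blows 90° to the right of the pressure-gradient force (low pressure on the left).
Rotating 225° by 90° clockwise gives 315° — the wind blows toward the northwest.

315°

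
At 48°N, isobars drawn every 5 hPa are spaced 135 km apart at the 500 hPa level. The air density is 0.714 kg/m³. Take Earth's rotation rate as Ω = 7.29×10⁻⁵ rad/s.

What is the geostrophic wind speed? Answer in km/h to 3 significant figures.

172 km/h

Coriolis parameter at 48°N:
f = 2Ω sin φ = 2 × 7.29×10⁻⁵ × sin 48° = 1.08×10⁻⁴ s⁻¹
Pressure gradient: |∂P/∂n| = 500 Pa / 135000 m = 3.70×10⁻³ Pa/m
Geostrophic balance (pressure-gradient force = Coriolis force):
V_g = (1/(fρ)) |∂P/∂n| = 3.70×10⁻³ / (1.08×10⁻⁴ × 0.714) = 47.9 m/s
Converting: 47.9 m/s × 3.6 = 172 km/h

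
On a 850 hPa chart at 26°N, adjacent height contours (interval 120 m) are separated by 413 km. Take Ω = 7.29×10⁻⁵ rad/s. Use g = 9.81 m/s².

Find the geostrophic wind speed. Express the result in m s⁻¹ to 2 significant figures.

45 m s⁻¹

Coriolis parameter at 26°N:
f = 2Ω sin φ = 2 × 7.29×10⁻⁵ × sin 26° = 6.39×10⁻⁵ s⁻¹
Height gradient: |∂Z/∂n| = 120 m / 413000 m = 2.91×10⁻⁴
On a pressure surface, geostrophic balance gives V_g = (g/f)|∂Z/∂n|:
V_g = 9.81 × 2.91×10⁻⁴ / 6.39×10⁻⁵ = 44.6 m/s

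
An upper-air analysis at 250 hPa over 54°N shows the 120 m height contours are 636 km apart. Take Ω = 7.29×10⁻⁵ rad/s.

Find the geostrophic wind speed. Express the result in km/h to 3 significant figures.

56.5 km/h

Coriolis parameter at 54°N:
f = 2Ω sin φ = 2 × 7.29×10⁻⁵ × sin 54° = 1.18×10⁻⁴ s⁻¹
Height gradient: |∂Z/∂n| = 120 m / 636000 m = 1.89×10⁻⁴
On a pressure surface, geostrophic balance gives V_g = (g/f)|∂Z/∂n|:
V_g = 9.81 × 1.89×10⁻⁴ / 1.18×10⁻⁴ = 15.7 m/s
Converting: 15.7 m/s × 3.6 = 56.5 km/h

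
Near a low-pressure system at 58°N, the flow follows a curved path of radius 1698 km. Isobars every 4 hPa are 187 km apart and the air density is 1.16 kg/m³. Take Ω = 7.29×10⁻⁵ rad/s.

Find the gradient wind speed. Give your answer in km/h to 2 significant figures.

Coriolis parameter at 58°N:
f = 2Ω sin φ = 2 × 7.29×10⁻⁵ × sin 58° = 1.24×10⁻⁴ s⁻¹
Pressure gradient: |∂P/∂n| = 400 Pa / 187000 m = 2.14×10⁻³ Pa/m
Geostrophic speed: V_g = |∂P/∂n|/(fρ) = 2.14×10⁻³/(1.24×10⁻⁴ × 1.16) = 14.9 m/s
Around a low, centrifugal force acts outward with Coriolis, so pressure-gradient force balances both:
(1/ρ)|∂P/∂n| = fV + V²/R  →  V² + fR·V − fR·V_g = 0
With fR = 1.24×10⁻⁴ × 1698×10³ m = 210 m/s:
V = [−fR + √((fR)² + 4 fR V_g)]/2 = [−210 + √(210² + 4×210×14.9)]/2 = 14 m/s
Subgeostrophic (V < V_g = 14.9 m/s), as expected around a low.
Converting: 14 m/s × 3.6 = 50 km/h

50 km/h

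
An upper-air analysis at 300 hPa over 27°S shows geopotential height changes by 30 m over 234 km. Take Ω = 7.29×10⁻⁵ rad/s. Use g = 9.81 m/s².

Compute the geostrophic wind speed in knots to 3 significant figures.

Coriolis parameter at 27°S:
f = 2Ω sin φ = 2 × 7.29×10⁻⁵ × sin 27° = 6.62×10⁻⁵ s⁻¹
Height gradient: |∂Z/∂n| = 30 m / 234000 m = 1.28×10⁻⁴
On a pressure surface, geostrophic balance gives V_g = (g/f)|∂Z/∂n|:
V_g = 9.81 × 1.28×10⁻⁴ / 6.62×10⁻⁵ = 19.0 m/s
Converting: 19.0 m/s × 1.944 = 36.9 knots

36.9 knots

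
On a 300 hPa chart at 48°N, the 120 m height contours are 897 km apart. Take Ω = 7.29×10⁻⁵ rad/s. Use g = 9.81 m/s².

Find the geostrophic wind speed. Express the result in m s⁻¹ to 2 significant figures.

Coriolis parameter at 48°N:
f = 2Ω sin φ = 2 × 7.29×10⁻⁵ × sin 48° = 1.08×10⁻⁴ s⁻¹
Height gradient: |∂Z/∂n| = 120 m / 897000 m = 1.34×10⁻⁴
On a pressure surface, geostrophic balance gives V_g = (g/f)|∂Z/∂n|:
V_g = 9.81 × 1.34×10⁻⁴ / 1.08×10⁻⁴ = 12.1 m/s

12 m s⁻¹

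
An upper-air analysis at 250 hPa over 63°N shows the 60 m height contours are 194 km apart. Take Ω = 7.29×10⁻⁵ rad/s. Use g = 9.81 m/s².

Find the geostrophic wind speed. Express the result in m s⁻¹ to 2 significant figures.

23 m s⁻¹

Coriolis parameter at 63°N:
f = 2Ω sin φ = 2 × 7.29×10⁻⁵ × sin 63° = 1.30×10⁻⁴ s⁻¹
Height gradient: |∂Z/∂n| = 60 m / 194000 m = 3.09×10⁻⁴
On a pressure surface, geostrophic balance gives V_g = (g/f)|∂Z/∂n|:
V_g = 9.81 × 3.09×10⁻⁴ / 1.30×10⁻⁴ = 23.4 m/s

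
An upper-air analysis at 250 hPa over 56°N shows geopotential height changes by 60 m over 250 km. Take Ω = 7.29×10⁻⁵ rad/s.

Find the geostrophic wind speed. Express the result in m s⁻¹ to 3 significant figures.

Coriolis parameter at 56°N:
f = 2Ω sin φ = 2 × 7.29×10⁻⁵ × sin 56° = 1.21×10⁻⁴ s⁻¹
Height gradient: |∂Z/∂n| = 60 m / 250000 m = 2.40×10⁻⁴
On a pressure surface, geostrophic balance gives V_g = (g/f)|∂Z/∂n|:
V_g = 9.81 × 2.40×10⁻⁴ / 1.21×10⁻⁴ = 19.5 m/s

19.5 m s⁻¹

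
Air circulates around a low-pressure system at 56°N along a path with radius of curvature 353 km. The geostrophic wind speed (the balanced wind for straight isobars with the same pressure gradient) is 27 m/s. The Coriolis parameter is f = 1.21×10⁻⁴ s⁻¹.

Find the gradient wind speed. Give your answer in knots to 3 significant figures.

36.5 knots

Around a low, centrifugal force acts outward with Coriolis, so pressure-gradient force balances both:
(1/ρ)|∂P/∂n| = fV + V²/R  →  V² + fR·V − fR·V_g = 0
With fR = 1.21×10⁻⁴ × 353×10³ m = 42.7 m/s:
V = [−fR + √((fR)² + 4 fR V_g)]/2 = [−42.7 + √(42.7² + 4×42.7×27)]/2 = 18.8 m/s
Subgeostrophic (V < V_g = 27 m/s), as expected around a low.
Converting: 18.8 m/s × 1.944 = 36.5 knots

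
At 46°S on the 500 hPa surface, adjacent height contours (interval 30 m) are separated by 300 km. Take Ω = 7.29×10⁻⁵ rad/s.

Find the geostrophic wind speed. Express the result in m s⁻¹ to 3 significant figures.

Coriolis parameter at 46°S:
f = 2Ω sin φ = 2 × 7.29×10⁻⁵ × sin 46° = 1.05×10⁻⁴ s⁻¹
Height gradient: |∂Z/∂n| = 30 m / 300000 m = 1.00×10⁻⁴
On a pressure surface, geostrophic balance gives V_g = (g/f)|∂Z/∂n|:
V_g = 9.81 × 1.00×10⁻⁴ / 1.05×10⁻⁴ = 9.35 m/s

9.35 m s⁻¹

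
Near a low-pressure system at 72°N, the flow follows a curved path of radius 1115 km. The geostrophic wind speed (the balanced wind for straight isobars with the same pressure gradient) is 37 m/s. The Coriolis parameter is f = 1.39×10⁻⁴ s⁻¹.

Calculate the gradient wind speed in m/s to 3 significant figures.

Around a low, centrifugal force acts outward with Coriolis, so pressure-gradient force balances both:
(1/ρ)|∂P/∂n| = fV + V²/R  →  V² + fR·V − fR·V_g = 0
With fR = 1.39×10⁻⁴ × 1115×10³ m = 155 m/s:
V = [−fR + √((fR)² + 4 fR V_g)]/2 = [−155 + √(155² + 4×155×37)]/2 = 30.9 m/s
Subgeostrophic (V < V_g = 37 m/s), as expected around a low.

30.9 m/s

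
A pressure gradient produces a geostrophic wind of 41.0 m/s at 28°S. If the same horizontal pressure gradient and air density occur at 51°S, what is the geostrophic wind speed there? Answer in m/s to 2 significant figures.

With the same pressure gradient and density, V_g ∝ 1/f ∝ 1/sin φ.
V₂ = V₁ · sin φ₁ / sin φ₂ = 41.0 × sin 28° / sin 51°
V₂ = 41.0 × 0.4695/0.7771 = 25 m/s

25 m/s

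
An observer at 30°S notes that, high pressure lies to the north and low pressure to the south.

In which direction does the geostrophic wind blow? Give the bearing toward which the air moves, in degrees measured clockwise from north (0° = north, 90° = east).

090°

The pressure-gradient force points toward the south (bearing 180°).
Geostrophic balance: in the Southern Hemisphere the Coriolis force deflects motion to the left, so the geostrophic wind blows 90° to the left of the pressure-gradient force (low pressure on the right).
Rotating 180° by 90° counterclockwise gives 090° — the wind blows toward the east.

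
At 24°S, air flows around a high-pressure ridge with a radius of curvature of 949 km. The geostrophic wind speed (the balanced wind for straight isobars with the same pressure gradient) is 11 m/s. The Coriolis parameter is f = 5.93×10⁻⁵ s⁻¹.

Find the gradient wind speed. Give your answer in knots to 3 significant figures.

Around a high, pressure-gradient force acts outward with centrifugal, so Coriolis balances both:
fV = (1/ρ)|∂P/∂n| + V²/R  →  V² − fR·V + fR·V_g = 0
With fR = 5.93×10⁻⁵ × 949×10³ m = 56.3 m/s:
V = [fR − √((fR)² − 4 fR V_g)]/2 = [56.3 − √(56.3² − 4×56.3×11)]/2 = 15 m/s
Supergeostrophic (V > V_g = 11 m/s), as expected around a high.
Converting: 15 m/s × 1.944 = 29.2 knots

29.2 knots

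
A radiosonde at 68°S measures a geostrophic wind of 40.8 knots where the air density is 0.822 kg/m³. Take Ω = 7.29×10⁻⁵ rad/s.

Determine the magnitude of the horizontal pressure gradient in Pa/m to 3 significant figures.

2.33×10⁻³ Pa/m

Coriolis parameter at 68°S:
f = 2Ω sin φ = 2 × 7.29×10⁻⁵ × sin 68° = 1.35×10⁻⁴ s⁻¹
Wind speed in SI: 40.8 knots = 21.0 m/s
Geostrophic balance rearranged: |∂P/∂n| = f ρ V_g
|∂P/∂n| = 1.35×10⁻⁴ × 0.822 × 21.0 = 2.33×10⁻³ Pa/m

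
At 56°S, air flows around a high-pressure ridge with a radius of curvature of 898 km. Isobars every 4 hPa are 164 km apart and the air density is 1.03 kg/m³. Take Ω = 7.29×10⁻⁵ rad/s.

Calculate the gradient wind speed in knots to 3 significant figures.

49.9 knots

Coriolis parameter at 56°S:
f = 2Ω sin φ = 2 × 7.29×10⁻⁵ × sin 56° = 1.21×10⁻⁴ s⁻¹
Pressure gradient: |∂P/∂n| = 400 Pa / 164000 m = 2.44×10⁻³ Pa/m
Geostrophic speed: V_g = |∂P/∂n|/(fρ) = 2.44×10⁻³/(1.21×10⁻⁴ × 1.03) = 19.6 m/s
Around a high, pressure-gradient force acts outward with centrifugal, so Coriolis balances both:
fV = (1/ρ)|∂P/∂n| + V²/R  →  V² − fR·V + fR·V_g = 0
With fR = 1.21×10⁻⁴ × 898×10³ m = 109 m/s:
V = [fR − √((fR)² − 4 fR V_g)]/2 = [109 − √(109² − 4×109×19.6)]/2 = 25.7 m/s
Supergeostrophic (V > V_g = 19.6 m/s), as expected around a high.
Converting: 25.7 m/s × 1.944 = 49.9 knots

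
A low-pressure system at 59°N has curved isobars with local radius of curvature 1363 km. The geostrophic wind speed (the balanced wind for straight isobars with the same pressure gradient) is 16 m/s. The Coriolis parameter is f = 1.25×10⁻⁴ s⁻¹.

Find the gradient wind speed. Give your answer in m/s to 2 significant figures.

Around a low, centrifugal force acts outward with Coriolis, so pressure-gradient force balances both:
(1/ρ)|∂P/∂n| = fV + V²/R  →  V² + fR·V − fR·V_g = 0
With fR = 1.25×10⁻⁴ × 1363×10³ m = 170 m/s:
V = [−fR + √((fR)² + 4 fR V_g)]/2 = [−170 + √(170² + 4×170×16)]/2 = 14.7 m/s
Subgeostrophic (V < V_g = 16 m/s), as expected around a low.

15 m/s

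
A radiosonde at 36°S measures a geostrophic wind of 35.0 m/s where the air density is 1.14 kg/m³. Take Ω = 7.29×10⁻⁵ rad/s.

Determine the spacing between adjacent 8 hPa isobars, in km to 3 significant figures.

234 km

Coriolis parameter at 36°S:
f = 2Ω sin φ = 2 × 7.29×10⁻⁵ × sin 36° = 8.57×10⁻⁵ s⁻¹
Geostrophic balance rearranged: |∂P/∂n| = f ρ V_g
|∂P/∂n| = 8.57×10⁻⁵ × 1.14 × 35.0 = 3.42×10⁻³ Pa/m
Isobar spacing: Δn = ΔP/|∂P/∂n| = 800 Pa / 3.42×10⁻³ Pa/m = 233960 m ≈ 234 km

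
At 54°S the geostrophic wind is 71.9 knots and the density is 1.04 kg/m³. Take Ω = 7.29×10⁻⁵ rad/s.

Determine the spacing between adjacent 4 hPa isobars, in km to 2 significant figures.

Coriolis parameter at 54°S:
f = 2Ω sin φ = 2 × 7.29×10⁻⁵ × sin 54° = 1.18×10⁻⁴ s⁻¹
Wind speed in SI: 71.9 knots = 37.0 m/s
Geostrophic balance rearranged: |∂P/∂n| = f ρ V_g
|∂P/∂n| = 1.18×10⁻⁴ × 1.04 × 37.0 = 4.54×10⁻³ Pa/m
Isobar spacing: Δn = ΔP/|∂P/∂n| = 400 Pa / 4.54×10⁻³ Pa/m = 88155 m ≈ 88 km

88 km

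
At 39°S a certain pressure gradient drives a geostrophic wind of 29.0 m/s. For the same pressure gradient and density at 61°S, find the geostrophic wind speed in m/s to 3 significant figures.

With the same pressure gradient and density, V_g ∝ 1/f ∝ 1/sin φ.
V₂ = V₁ · sin φ₁ / sin φ₂ = 29.0 × sin 39° / sin 61°
V₂ = 29.0 × 0.6293/0.8746 = 20.9 m/s

20.9 m/s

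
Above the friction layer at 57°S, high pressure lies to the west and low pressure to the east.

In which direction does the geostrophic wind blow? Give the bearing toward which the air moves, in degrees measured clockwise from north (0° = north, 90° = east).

The pressure-gradient force points toward the east (bearing 090°).
Geostrophic balance: in the Southern Hemisphere the Coriolis force deflects motion to the left, so the geostrophic wind blows 90° to the left of the pressure-gradient force (low pressure on the right).
Rotating 090° by 90° counterclockwise gives 000° — the wind blows toward the north.

000°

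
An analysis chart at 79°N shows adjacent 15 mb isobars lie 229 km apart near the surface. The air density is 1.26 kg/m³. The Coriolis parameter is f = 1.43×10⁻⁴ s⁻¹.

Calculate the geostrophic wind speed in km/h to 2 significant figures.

Pressure gradient: |∂P/∂n| = 1500 Pa / 229000 m = 6.55×10⁻³ Pa/m
Geostrophic balance (pressure-gradient force = Coriolis force):
V_g = (1/(fρ)) |∂P/∂n| = 6.55×10⁻³ / (1.43×10⁻⁴ × 1.26) = 36.4 m/s
Converting: 36.4 m/s × 3.6 = 130 km/h

130 km/h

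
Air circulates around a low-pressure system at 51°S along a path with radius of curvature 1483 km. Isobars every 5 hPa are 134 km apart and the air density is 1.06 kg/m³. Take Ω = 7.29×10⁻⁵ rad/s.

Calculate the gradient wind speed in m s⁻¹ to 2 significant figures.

Coriolis parameter at 51°S:
f = 2Ω sin φ = 2 × 7.29×10⁻⁵ × sin 51° = 1.13×10⁻⁴ s⁻¹
Pressure gradient: |∂P/∂n| = 500 Pa / 134000 m = 3.73×10⁻³ Pa/m
Geostrophic speed: V_g = |∂P/∂n|/(fρ) = 3.73×10⁻³/(1.13×10⁻⁴ × 1.06) = 31.1 m/s
Around a low, centrifugal force acts outward with Coriolis, so pressure-gradient force balances both:
(1/ρ)|∂P/∂n| = fV + V²/R  →  V² + fR·V − fR·V_g = 0
With fR = 1.13×10⁻⁴ × 1483×10³ m = 168 m/s:
V = [−fR + √((fR)² + 4 fR V_g)]/2 = [−168 + √(168² + 4×168×31.1)]/2 = 26.8 m/s
Subgeostrophic (V < V_g = 31.1 m/s), as expected around a low.

27 m s⁻¹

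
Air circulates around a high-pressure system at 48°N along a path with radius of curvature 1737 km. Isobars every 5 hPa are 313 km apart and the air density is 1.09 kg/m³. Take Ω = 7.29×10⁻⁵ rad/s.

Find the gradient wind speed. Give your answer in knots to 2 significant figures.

Coriolis parameter at 48°N:
f = 2Ω sin φ = 2 × 7.29×10⁻⁵ × sin 48° = 1.08×10⁻⁴ s⁻¹
Pressure gradient: |∂P/∂n| = 500 Pa / 313000 m = 1.60×10⁻³ Pa/m
Geostrophic speed: V_g = |∂P/∂n|/(fρ) = 1.60×10⁻³/(1.08×10⁻⁴ × 1.09) = 13.5 m/s
Around a high, pressure-gradient force acts outward with centrifugal, so Coriolis balances both:
fV = (1/ρ)|∂P/∂n| + V²/R  →  V² − fR·V + fR·V_g = 0
With fR = 1.08×10⁻⁴ × 1737×10³ m = 188 m/s:
V = [fR − √((fR)² − 4 fR V_g)]/2 = [188 − √(188² − 4×188×13.5)]/2 = 14.7 m/s
Supergeostrophic (V > V_g = 13.5 m/s), as expected around a high.
Converting: 14.7 m/s × 1.944 = 29 knots

29 knots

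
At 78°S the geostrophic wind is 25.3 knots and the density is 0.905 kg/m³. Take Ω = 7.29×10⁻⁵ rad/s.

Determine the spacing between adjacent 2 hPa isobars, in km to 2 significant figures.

120 km

Coriolis parameter at 78°S:
f = 2Ω sin φ = 2 × 7.29×10⁻⁵ × sin 78° = 1.43×10⁻⁴ s⁻¹
Wind speed in SI: 25.3 knots = 13.0 m/s
Geostrophic balance rearranged: |∂P/∂n| = f ρ V_g
|∂P/∂n| = 1.43×10⁻⁴ × 0.905 × 13.0 = 1.68×10⁻³ Pa/m
Isobar spacing: Δn = ΔP/|∂P/∂n| = 200 Pa / 1.68×10⁻³ Pa/m = 119059 m ≈ 120 km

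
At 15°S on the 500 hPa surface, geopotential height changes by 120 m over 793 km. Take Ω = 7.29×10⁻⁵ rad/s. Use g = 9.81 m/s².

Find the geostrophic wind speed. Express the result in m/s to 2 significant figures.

39 m/s

Coriolis parameter at 15°S:
f = 2Ω sin φ = 2 × 7.29×10⁻⁵ × sin 15° = 3.77×10⁻⁵ s⁻¹
Height gradient: |∂Z/∂n| = 120 m / 793000 m = 1.51×10⁻⁴
On a pressure surface, geostrophic balance gives V_g = (g/f)|∂Z/∂n|:
V_g = 9.81 × 1.51×10⁻⁴ / 3.77×10⁻⁵ = 39.3 m/s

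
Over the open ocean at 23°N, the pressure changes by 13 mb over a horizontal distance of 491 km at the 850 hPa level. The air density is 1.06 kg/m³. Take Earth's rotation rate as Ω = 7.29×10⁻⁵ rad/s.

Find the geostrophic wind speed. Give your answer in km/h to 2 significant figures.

160 km/h

Coriolis parameter at 23°N:
f = 2Ω sin φ = 2 × 7.29×10⁻⁵ × sin 23° = 5.70×10⁻⁵ s⁻¹
Pressure gradient: |∂P/∂n| = 1300 Pa / 491000 m = 2.65×10⁻³ Pa/m
Geostrophic balance (pressure-gradient force = Coriolis force):
V_g = (1/(fρ)) |∂P/∂n| = 2.65×10⁻³ / (5.70×10⁻⁵ × 1.06) = 43.8 m/s
Converting: 43.8 m/s × 3.6 = 160 km/h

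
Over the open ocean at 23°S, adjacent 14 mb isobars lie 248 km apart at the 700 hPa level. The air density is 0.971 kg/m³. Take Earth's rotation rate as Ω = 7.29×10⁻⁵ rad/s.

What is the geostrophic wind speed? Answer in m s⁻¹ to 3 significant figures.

102 m s⁻¹

Coriolis parameter at 23°S:
f = 2Ω sin φ = 2 × 7.29×10⁻⁵ × sin 23° = 5.70×10⁻⁵ s⁻¹
Pressure gradient: |∂P/∂n| = 1400 Pa / 248000 m = 5.65×10⁻³ Pa/m
Geostrophic balance (pressure-gradient force = Coriolis force):
V_g = (1/(fρ)) |∂P/∂n| = 5.65×10⁻³ / (5.70×10⁻⁵ × 0.971) = 102 m/s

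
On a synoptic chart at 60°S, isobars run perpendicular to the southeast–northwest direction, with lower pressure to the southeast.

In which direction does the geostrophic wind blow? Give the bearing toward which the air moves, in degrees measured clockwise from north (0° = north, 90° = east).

045°

The pressure-gradient force points toward the southeast (bearing 135°).
Geostrophic balance: in the Southern Hemisphere the Coriolis force deflects motion to the left, so the geostrophic wind blows 90° to the left of the pressure-gradient force (low pressure on the right).
Rotating 135° by 90° counterclockwise gives 045° — the wind blows toward the northeast.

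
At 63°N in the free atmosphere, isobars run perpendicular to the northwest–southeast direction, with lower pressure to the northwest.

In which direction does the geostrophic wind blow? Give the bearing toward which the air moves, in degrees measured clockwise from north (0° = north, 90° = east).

045°

The pressure-gradient force points toward the northwest (bearing 315°).
Geostrophic balance: in the Northern Hemisphere the Coriolis force deflects motion to the right, so the geostrophic wind blows 90° to the right of the pressure-gradient force (low pressure on the left).
Rotating 315° by 90° clockwise gives 045° — the wind blows toward the northeast.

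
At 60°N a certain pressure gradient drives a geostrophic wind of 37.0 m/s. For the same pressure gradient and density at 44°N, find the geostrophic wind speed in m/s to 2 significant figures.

46 m/s

With the same pressure gradient and density, V_g ∝ 1/f ∝ 1/sin φ.
V₂ = V₁ · sin φ₁ / sin φ₂ = 37.0 × sin 60° / sin 44°
V₂ = 37.0 × 0.8660/0.6947 = 46 m/s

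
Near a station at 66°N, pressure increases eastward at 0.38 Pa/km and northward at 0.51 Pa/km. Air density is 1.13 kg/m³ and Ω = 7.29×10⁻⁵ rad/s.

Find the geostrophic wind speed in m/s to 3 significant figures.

4.23 m/s

Coriolis parameter at 66°N:
f = 2Ω sin φ = 2 × 7.29×10⁻⁵ × sin 66° = 1.33×10⁻⁴ s⁻¹
Component geostrophic relations (x east, y north):
u_g = −(1/(fρ)) ∂P/∂y,  v_g = (1/(fρ)) ∂P/∂x
u_g = −(0.51×10⁻³)/(1.33×10⁻⁴ × 1.13) = −3.39 m/s;  v_g = (0.38×10⁻³)/(1.33×10⁻⁴ × 1.13) = 2.52 m/s
|V_g| = √(u_g² + v_g²) = 4.23 m/s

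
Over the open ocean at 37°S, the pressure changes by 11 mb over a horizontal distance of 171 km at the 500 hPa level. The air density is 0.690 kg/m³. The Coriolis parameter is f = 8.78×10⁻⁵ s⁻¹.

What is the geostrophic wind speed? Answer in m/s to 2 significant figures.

Pressure gradient: |∂P/∂n| = 1100 Pa / 171000 m = 6.43×10⁻³ Pa/m
Geostrophic balance (pressure-gradient force = Coriolis force):
V_g = (1/(fρ)) |∂P/∂n| = 6.43×10⁻³ / (8.78×10⁻⁵ × 0.690) = 106 m/s

110 m/s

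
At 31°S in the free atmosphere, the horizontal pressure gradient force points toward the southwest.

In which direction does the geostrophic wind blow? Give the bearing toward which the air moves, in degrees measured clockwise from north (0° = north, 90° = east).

135°

The pressure-gradient force points toward the southwest (bearing 225°).
Geostrophic balance: in the Southern Hemisphere the Coriolis force deflects motion to the left, so the geostrophic wind blows 90° to the left of the pressure-gradient force (low pressure on the right).
Rotating 225° by 90° counterclockwise gives 135° — the wind blows toward the southeast.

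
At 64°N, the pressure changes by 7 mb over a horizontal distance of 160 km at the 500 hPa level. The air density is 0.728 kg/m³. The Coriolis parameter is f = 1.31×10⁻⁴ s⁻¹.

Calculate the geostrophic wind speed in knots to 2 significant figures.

89 knots

Pressure gradient: |∂P/∂n| = 700 Pa / 160000 m = 4.38×10⁻³ Pa/m
Geostrophic balance (pressure-gradient force = Coriolis force):
V_g = (1/(fρ)) |∂P/∂n| = 4.38×10⁻³ / (1.31×10⁻⁴ × 0.728) = 45.9 m/s
Converting: 45.9 m/s × 1.944 = 89 knots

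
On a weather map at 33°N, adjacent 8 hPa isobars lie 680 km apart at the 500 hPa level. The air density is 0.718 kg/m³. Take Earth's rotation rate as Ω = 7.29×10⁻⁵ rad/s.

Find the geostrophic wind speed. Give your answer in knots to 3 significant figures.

40.1 knots

Coriolis parameter at 33°N:
f = 2Ω sin φ = 2 × 7.29×10⁻⁵ × sin 33° = 7.94×10⁻⁵ s⁻¹
Pressure gradient: |∂P/∂n| = 800 Pa / 680000 m = 1.18×10⁻³ Pa/m
Geostrophic balance (pressure-gradient force = Coriolis force):
V_g = (1/(fρ)) |∂P/∂n| = 1.18×10⁻³ / (7.94×10⁻⁵ × 0.718) = 20.6 m/s
Converting: 20.6 m/s × 1.944 = 40.1 knots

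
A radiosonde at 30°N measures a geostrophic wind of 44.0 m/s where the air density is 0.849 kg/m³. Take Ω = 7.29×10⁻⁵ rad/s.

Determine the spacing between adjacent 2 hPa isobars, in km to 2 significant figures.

Coriolis parameter at 30°N:
f = 2Ω sin φ = 2 × 7.29×10⁻⁵ × sin 30° = 7.29×10⁻⁵ s⁻¹
Geostrophic balance rearranged: |∂P/∂n| = f ρ V_g
|∂P/∂n| = 7.29×10⁻⁵ × 0.849 × 44.0 = 2.72×10⁻³ Pa/m
Isobar spacing: Δn = ΔP/|∂P/∂n| = 200 Pa / 2.72×10⁻³ Pa/m = 73442 m ≈ 73 km

73 km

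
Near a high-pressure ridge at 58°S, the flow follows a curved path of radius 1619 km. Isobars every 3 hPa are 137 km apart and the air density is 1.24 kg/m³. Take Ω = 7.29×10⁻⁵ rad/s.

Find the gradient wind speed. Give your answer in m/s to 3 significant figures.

15.5 m/s

Coriolis parameter at 58°S:
f = 2Ω sin φ = 2 × 7.29×10⁻⁵ × sin 58° = 1.24×10⁻⁴ s⁻¹
Pressure gradient: |∂P/∂n| = 300 Pa / 137000 m = 2.19×10⁻³ Pa/m
Geostrophic speed: V_g = |∂P/∂n|/(fρ) = 2.19×10⁻³/(1.24×10⁻⁴ × 1.24) = 14.3 m/s
Around a high, pressure-gradient force acts outward with centrifugal, so Coriolis balances both:
fV = (1/ρ)|∂P/∂n| + V²/R  →  V² − fR·V + fR·V_g = 0
With fR = 1.24×10⁻⁴ × 1619×10³ m = 200 m/s:
V = [fR − √((fR)² − 4 fR V_g)]/2 = [200 − √(200² − 4×200×14.3)]/2 = 15.5 m/s
Supergeostrophic (V > V_g = 14.3 m/s), as expected around a high.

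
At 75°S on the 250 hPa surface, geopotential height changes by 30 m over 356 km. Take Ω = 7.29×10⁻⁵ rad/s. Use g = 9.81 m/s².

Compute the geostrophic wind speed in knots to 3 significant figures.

11.4 knots

Coriolis parameter at 75°S:
f = 2Ω sin φ = 2 × 7.29×10⁻⁵ × sin 75° = 1.41×10⁻⁴ s⁻¹
Height gradient: |∂Z/∂n| = 30 m / 356000 m = 8.43×10⁻⁵
On a pressure surface, geostrophic balance gives V_g = (g/f)|∂Z/∂n|:
V_g = 9.81 × 8.43×10⁻⁵ / 1.41×10⁻⁴ = 5.87 m/s
Converting: 5.87 m/s × 1.944 = 11.4 knots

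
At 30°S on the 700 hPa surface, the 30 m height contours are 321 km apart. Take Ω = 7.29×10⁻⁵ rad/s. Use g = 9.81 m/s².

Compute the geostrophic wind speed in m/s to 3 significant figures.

Coriolis parameter at 30°S:
f = 2Ω sin φ = 2 × 7.29×10⁻⁵ × sin 30° = 7.29×10⁻⁵ s⁻¹
Height gradient: |∂Z/∂n| = 30 m / 321000 m = 9.35×10⁻⁵
On a pressure surface, geostrophic balance gives V_g = (g/f)|∂Z/∂n|:
V_g = 9.81 × 9.35×10⁻⁵ / 7.29×10⁻⁵ = 12.6 m/s

12.6 m/s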